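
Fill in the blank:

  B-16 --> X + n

B-15

Conserve mass number: 16 = A + 1, so A = 15.
Conserve atomic number: 5 = Z + 0, so Z = 5.
Z = 5 is boron, so the species is B-15.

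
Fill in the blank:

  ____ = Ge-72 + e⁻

Ga-72

Conserve mass number: A = 72 + 0, so A = 72.
Conserve atomic number: Z = 32 − 1, so Z = 31.
Z = 31 is gallium, so the species is Ga-72.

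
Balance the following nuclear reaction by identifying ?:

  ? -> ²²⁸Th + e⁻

Conserve mass number: A = 228 + 0, so A = 228.
Conserve atomic number: Z = 90 − 1, so Z = 89.
Z = 89 is actinium, so the species is ²²⁸Ac.

Ac-228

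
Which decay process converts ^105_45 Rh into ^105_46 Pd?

beta-minus decay

ΔA = 105 − 105 = 0; ΔZ = 46 − 45 = +1.
A is unchanged and Z rises by 1 — a neutron has become a proton (β⁻ decay).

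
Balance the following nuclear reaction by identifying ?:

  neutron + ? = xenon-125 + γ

Conserve mass number: 1 + A = 125 + 0, so A = 124.
Conserve atomic number: 0 + Z = 54 + 0, so Z = 54.
Z = 54 is xenon, so the species is xenon-124.

Xe-124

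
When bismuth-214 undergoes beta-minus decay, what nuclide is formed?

Po-214

Beta-minus decay: mass number changes by +0, atomic number by +1.
A: 214 = 214; Z: 83 + 1 = 84.
Z = 84 is polonium, so the daughter is polonium-214.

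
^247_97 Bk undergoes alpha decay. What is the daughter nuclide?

Am-243

Alpha decay: mass number changes by -4, atomic number by -2.
A: 247 − 4 = 243; Z: 97 − 2 = 95.
Z = 95 is americium, so the daughter is ^243_95 Am.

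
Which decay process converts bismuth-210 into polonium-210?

ΔA = 210 − 210 = 0; ΔZ = 84 − 83 = +1.
A is unchanged and Z rises by 1 — a neutron has become a proton (β⁻ decay).

beta-minus decay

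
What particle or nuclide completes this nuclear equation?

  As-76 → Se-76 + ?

beta-minus particle

Conserve mass number: 76 = 76 + A, so A = 0.
Conserve atomic number: 33 = 34 + Z, so Z = -1.
A = 0 and Z = -1 is e⁻ — a beta-minus particle.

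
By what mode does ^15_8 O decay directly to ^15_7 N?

ΔA = 15 − 15 = 0; ΔZ = 7 − 8 = -1.
A is unchanged and Z drops by 1 — a proton has become a neutron (β⁺ emission or electron capture).

beta-plus decay or electron capture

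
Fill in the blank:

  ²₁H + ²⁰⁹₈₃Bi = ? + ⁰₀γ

Po-211

Conserve mass number: 2 + 209 = A + 0, so A = 211.
Conserve atomic number: 1 + 83 = Z + 0, so Z = 84.
Z = 84 is polonium, so the species is ²¹¹₈₄Po.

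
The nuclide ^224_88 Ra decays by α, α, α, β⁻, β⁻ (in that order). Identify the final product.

Po-212

Start: (A, Z) = (224, 88).
After α: (220, 86).
After α: (216, 84).
After α: (212, 82).
After β⁻: (212, 83).
After β⁻: (212, 84).
Z = 84 is polonium.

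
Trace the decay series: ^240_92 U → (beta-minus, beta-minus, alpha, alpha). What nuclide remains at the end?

Th-232

Start: (A, Z) = (240, 92).
After β⁻: (240, 93).
After β⁻: (240, 94).
After α: (236, 92).
After α: (232, 90).
Z = 90 is thorium.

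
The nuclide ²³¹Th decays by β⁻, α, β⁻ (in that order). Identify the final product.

Start: (A, Z) = (231, 90).
After β⁻: (231, 91).
After α: (227, 89).
After β⁻: (227, 90).
Z = 90 is thorium.

Th-227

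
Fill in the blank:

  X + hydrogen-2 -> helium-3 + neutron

Conserve mass number: A + 2 = 3 + 1, so A = 2.
Conserve atomic number: Z + 1 = 2 + 0, so Z = 1.
A = 2 and Z = 1 is hydrogen-2 — a deuteron.

deuteron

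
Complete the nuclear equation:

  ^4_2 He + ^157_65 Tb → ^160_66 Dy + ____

proton

Conserve mass number: 4 + 157 = 160 + A, so A = 1.
Conserve atomic number: 2 + 65 = 66 + Z, so Z = 1.
A = 1 and Z = 1 is ^1_1 H — a proton.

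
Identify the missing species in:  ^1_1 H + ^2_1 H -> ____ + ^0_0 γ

Conserve mass number: 1 + 2 = A + 0, so A = 3.
Conserve atomic number: 1 + 1 = Z + 0, so Z = 2.
Z = 2 is helium, so the species is ^3_2 He.

He-3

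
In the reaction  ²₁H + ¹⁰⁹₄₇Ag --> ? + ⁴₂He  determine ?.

Pd-107

Conserve mass number: 2 + 109 = A + 4, so A = 107.
Conserve atomic number: 1 + 47 = Z + 2, so Z = 46.
Z = 46 is palladium, so the species is ¹⁰⁷₄₆Pd.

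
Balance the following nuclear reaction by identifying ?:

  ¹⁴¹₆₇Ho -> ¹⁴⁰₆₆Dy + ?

Conserve mass number: 141 = 140 + A, so A = 1.
Conserve atomic number: 67 = 66 + Z, so Z = 1.
A = 1 and Z = 1 is ¹₁H — a proton.

proton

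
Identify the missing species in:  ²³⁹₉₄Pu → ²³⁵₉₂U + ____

Conserve mass number: 239 = 235 + A, so A = 4.
Conserve atomic number: 94 = 92 + Z, so Z = 2.
A = 4 and Z = 2 is ⁴₂He — an alpha particle.

alpha particle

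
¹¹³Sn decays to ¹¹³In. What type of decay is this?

ΔA = 113 − 113 = 0; ΔZ = 49 − 50 = -1.
A is unchanged and Z drops by 1 — a proton has become a neutron (β⁺ emission or electron capture).

beta-plus decay or electron capture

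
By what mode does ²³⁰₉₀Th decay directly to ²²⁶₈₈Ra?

alpha decay

ΔA = 226 − 230 = -4; ΔZ = 88 − 90 = -2.
A drops by 4 and Z drops by 2 — the signature of alpha emission.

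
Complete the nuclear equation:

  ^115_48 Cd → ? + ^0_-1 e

In-115

Conserve mass number: 115 = A + 0, so A = 115.
Conserve atomic number: 48 = Z − 1, so Z = 49.
Z = 49 is indium, so the species is ^115_49 In.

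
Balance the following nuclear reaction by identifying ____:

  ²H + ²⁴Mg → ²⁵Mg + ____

proton

Conserve mass number: 2 + 24 = 25 + A, so A = 1.
Conserve atomic number: 1 + 12 = 12 + Z, so Z = 1.
A = 1 and Z = 1 is ¹H — a proton.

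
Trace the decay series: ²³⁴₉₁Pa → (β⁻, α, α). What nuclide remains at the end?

Ra-226

Start: (A, Z) = (234, 91).
After β⁻: (234, 92).
After α: (230, 90).
After α: (226, 88).
Z = 88 is radium.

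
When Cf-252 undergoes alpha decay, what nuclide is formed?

Cm-248

Alpha decay: mass number changes by -4, atomic number by -2.
A: 252 − 4 = 248; Z: 98 − 2 = 96.
Z = 96 is curium, so the daughter is Cm-248.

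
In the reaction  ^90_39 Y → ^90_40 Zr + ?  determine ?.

beta-minus particle

Conserve mass number: 90 = 90 + A, so A = 0.
Conserve atomic number: 39 = 40 + Z, so Z = -1.
A = 0 and Z = -1 is ^0_-1 e — a beta-minus particle.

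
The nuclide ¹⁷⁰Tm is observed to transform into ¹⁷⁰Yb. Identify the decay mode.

beta-minus decay

ΔA = 170 − 170 = 0; ΔZ = 70 − 69 = +1.
A is unchanged and Z rises by 1 — a neutron has become a proton (β⁻ decay).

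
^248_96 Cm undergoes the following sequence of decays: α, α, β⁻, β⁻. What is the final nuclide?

Start: (A, Z) = (248, 96).
After α: (244, 94).
After α: (240, 92).
After β⁻: (240, 93).
After β⁻: (240, 94).
Z = 94 is plutonium.

Pu-240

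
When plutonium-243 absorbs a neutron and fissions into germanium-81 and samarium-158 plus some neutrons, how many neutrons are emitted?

Conserve mass number: 244 = 81 + 158 + k, so k = 244 − 239 = 5.
Check atomic number: 94 = 32 + 62 + 0 = 94. ✓

5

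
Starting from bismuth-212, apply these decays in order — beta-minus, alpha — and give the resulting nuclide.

Pb-208

Start: (A, Z) = (212, 83).
After β⁻: (212, 84).
After α: (208, 82).
Z = 82 is lead.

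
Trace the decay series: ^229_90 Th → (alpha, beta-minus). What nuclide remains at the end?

Start: (A, Z) = (229, 90).
After α: (225, 88).
After β⁻: (225, 89).
Z = 89 is actinium.

Ac-225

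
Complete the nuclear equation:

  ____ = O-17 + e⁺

Conserve mass number: A = 17 + 0, so A = 17.
Conserve atomic number: Z = 8 + 1, so Z = 9.
Z = 9 is fluorine, so the species is F-17.

F-17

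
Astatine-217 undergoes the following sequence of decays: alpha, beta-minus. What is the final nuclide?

Start: (A, Z) = (217, 85).
After α: (213, 83).
After β⁻: (213, 84).
Z = 84 is polonium.

Po-213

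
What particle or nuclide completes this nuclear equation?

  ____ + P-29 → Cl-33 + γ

Conserve mass number: A + 29 = 33 + 0, so A = 4.
Conserve atomic number: Z + 15 = 17 + 0, so Z = 2.
A = 4 and Z = 2 is He-4 — an alpha particle.

alpha particle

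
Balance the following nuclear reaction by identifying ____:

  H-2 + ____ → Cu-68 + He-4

Conserve mass number: 2 + A = 68 + 4, so A = 70.
Conserve atomic number: 1 + Z = 29 + 2, so Z = 30.
Z = 30 is zinc, so the species is Zn-70.

Zn-70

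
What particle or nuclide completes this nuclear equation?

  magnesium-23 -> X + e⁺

Conserve mass number: 23 = A + 0, so A = 23.
Conserve atomic number: 12 = Z + 1, so Z = 11.
Z = 11 is sodium, so the species is sodium-23.

Na-23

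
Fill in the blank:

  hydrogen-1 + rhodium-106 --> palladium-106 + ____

Conserve mass number: 1 + 106 = 106 + A, so A = 1.
Conserve atomic number: 1 + 45 = 46 + Z, so Z = 0.
A = 1 and Z = 0 is neutron — a neutron.

neutron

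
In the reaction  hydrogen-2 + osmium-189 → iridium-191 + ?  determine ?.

Conserve mass number: 2 + 189 = 191 + A, so A = 0.
Conserve atomic number: 1 + 76 = 77 + Z, so Z = 0.
A = 0 and Z = 0 is γ — a gamma ray.

gamma ray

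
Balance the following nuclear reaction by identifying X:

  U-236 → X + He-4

Th-232

Conserve mass number: 236 = A + 4, so A = 232.
Conserve atomic number: 92 = Z + 2, so Z = 90.
Z = 90 is thorium, so the species is Th-232.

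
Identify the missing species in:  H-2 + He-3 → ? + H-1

Conserve mass number: 2 + 3 = A + 1, so A = 4.
Conserve atomic number: 1 + 2 = Z + 1, so Z = 2.
A = 4 and Z = 2 is He-4 — an alpha particle.

He-4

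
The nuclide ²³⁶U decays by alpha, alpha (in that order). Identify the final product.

Ra-228

Start: (A, Z) = (236, 92).
After α: (232, 90).
After α: (228, 88).
Z = 88 is radium.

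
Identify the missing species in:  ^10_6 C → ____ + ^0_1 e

Conserve mass number: 10 = A + 0, so A = 10.
Conserve atomic number: 6 = Z + 1, so Z = 5.
Z = 5 is boron, so the species is ^10_5 B.

B-10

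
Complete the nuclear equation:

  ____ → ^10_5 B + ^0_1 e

Conserve mass number: A = 10 + 0, so A = 10.
Conserve atomic number: Z = 5 + 1, so Z = 6.
Z = 6 is carbon, so the species is ^10_6 C.

C-10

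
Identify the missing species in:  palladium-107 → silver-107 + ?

Conserve mass number: 107 = 107 + A, so A = 0.
Conserve atomic number: 46 = 47 + Z, so Z = -1.
A = 0 and Z = -1 is e⁻ — a beta-minus particle.

beta-minus particle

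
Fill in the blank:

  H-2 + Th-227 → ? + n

Pa-228

Conserve mass number: 2 + 227 = A + 1, so A = 228.
Conserve atomic number: 1 + 90 = Z + 0, so Z = 91.
Z = 91 is protactinium, so the species is Pa-228.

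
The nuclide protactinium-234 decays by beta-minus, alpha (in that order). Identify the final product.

Start: (A, Z) = (234, 91).
After β⁻: (234, 92).
After α: (230, 90).
Z = 90 is thorium.

Th-230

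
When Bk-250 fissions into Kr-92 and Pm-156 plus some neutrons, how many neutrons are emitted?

2

Conserve mass number: 250 = 92 + 156 + k, so k = 250 − 248 = 2.
Check atomic number: 97 = 36 + 61 + 0 = 97. ✓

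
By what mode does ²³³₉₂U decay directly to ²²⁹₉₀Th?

alpha decay

ΔA = 229 − 233 = -4; ΔZ = 90 − 92 = -2.
A drops by 4 and Z drops by 2 — the signature of alpha emission.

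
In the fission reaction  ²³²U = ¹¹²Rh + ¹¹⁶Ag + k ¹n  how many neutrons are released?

4

Conserve mass number: 232 = 112 + 116 + k, so k = 232 − 228 = 4.
Check atomic number: 92 = 45 + 47 + 0 = 92. ✓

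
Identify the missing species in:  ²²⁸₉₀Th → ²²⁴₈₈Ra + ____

alpha particle

Conserve mass number: 228 = 224 + A, so A = 4.
Conserve atomic number: 90 = 88 + Z, so Z = 2.
A = 4 and Z = 2 is ⁴₂He — an alpha particle.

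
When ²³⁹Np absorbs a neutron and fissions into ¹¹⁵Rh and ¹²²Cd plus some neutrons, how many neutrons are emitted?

Conserve mass number: 240 = 115 + 122 + k, so k = 240 − 237 = 3.
Check atomic number: 93 = 45 + 48 + 0 = 93. ✓

3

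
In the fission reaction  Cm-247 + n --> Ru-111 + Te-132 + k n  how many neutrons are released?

5

Conserve mass number: 248 = 111 + 132 + k, so k = 248 − 243 = 5.
Check atomic number: 96 = 44 + 52 + 0 = 96. ✓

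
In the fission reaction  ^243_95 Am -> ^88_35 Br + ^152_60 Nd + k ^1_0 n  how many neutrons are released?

3

Conserve mass number: 243 = 88 + 152 + k, so k = 243 − 240 = 3.
Check atomic number: 95 = 35 + 60 + 0 = 95. ✓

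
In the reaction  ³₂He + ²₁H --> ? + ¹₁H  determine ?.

Conserve mass number: 3 + 2 = A + 1, so A = 4.
Conserve atomic number: 2 + 1 = Z + 1, so Z = 2.
A = 4 and Z = 2 is ⁴₂He — an alpha particle.

He-4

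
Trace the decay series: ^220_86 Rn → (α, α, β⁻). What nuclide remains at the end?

Bi-212

Start: (A, Z) = (220, 86).
After α: (216, 84).
After α: (212, 82).
After β⁻: (212, 83).
Z = 83 is bismuth.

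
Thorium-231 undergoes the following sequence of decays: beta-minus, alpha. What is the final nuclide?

Ac-227

Start: (A, Z) = (231, 90).
After β⁻: (231, 91).
After α: (227, 89).
Z = 89 is actinium.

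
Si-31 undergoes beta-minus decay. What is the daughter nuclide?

P-31

Beta-minus decay: mass number changes by +0, atomic number by +1.
A: 31 = 31; Z: 14 + 1 = 15.
Z = 15 is phosphorus, so the daughter is P-31.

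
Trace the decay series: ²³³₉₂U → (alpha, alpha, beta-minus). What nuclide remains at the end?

Ac-225

Start: (A, Z) = (233, 92).
After α: (229, 90).
After α: (225, 88).
After β⁻: (225, 89).
Z = 89 is actinium.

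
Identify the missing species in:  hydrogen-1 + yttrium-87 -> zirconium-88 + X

Conserve mass number: 1 + 87 = 88 + A, so A = 0.
Conserve atomic number: 1 + 39 = 40 + Z, so Z = 0.
A = 0 and Z = 0 is γ — a gamma ray.

gamma ray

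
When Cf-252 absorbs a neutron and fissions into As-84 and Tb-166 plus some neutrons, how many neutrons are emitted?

Conserve mass number: 253 = 84 + 166 + k, so k = 253 − 250 = 3.
Check atomic number: 98 = 33 + 65 + 0 = 98. ✓

3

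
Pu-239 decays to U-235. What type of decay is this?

alpha decay

ΔA = 235 − 239 = -4; ΔZ = 92 − 94 = -2.
A drops by 4 and Z drops by 2 — the signature of alpha emission.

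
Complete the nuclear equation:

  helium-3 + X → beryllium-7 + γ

Conserve mass number: 3 + A = 7 + 0, so A = 4.
Conserve atomic number: 2 + Z = 4 + 0, so Z = 2.
A = 4 and Z = 2 is helium-4 — an alpha particle.

alpha particle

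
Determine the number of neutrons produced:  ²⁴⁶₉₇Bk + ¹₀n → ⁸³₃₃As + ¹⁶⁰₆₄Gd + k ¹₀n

Conserve mass number: 247 = 83 + 160 + k, so k = 247 − 243 = 4.
Check atomic number: 97 = 33 + 64 + 0 = 97. ✓

4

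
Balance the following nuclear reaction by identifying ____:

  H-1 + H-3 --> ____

Conserve mass number: 1 + 3 = A, so A = 4.
Conserve atomic number: 1 + 1 = Z, so Z = 2.
A = 4 and Z = 2 is He-4 — an alpha particle.

He-4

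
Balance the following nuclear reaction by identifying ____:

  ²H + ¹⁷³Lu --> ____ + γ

Conserve mass number: 2 + 173 = A + 0, so A = 175.
Conserve atomic number: 1 + 71 = Z + 0, so Z = 72.
Z = 72 is hafnium, so the species is ¹⁷⁵Hf.

Hf-175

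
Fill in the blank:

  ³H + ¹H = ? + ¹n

Conserve mass number: 3 + 1 = A + 1, so A = 3.
Conserve atomic number: 1 + 1 = Z + 0, so Z = 2.
Z = 2 is helium, so the species is ³He.

He-3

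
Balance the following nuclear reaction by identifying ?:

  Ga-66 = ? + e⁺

Conserve mass number: 66 = A + 0, so A = 66.
Conserve atomic number: 31 = Z + 1, so Z = 30.
Z = 30 is zinc, so the species is Zn-66.

Zn-66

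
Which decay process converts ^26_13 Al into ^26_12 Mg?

ΔA = 26 − 26 = 0; ΔZ = 12 − 13 = -1.
A is unchanged and Z drops by 1 — a proton has become a neutron (β⁺ emission or electron capture).

beta-plus decay or electron capture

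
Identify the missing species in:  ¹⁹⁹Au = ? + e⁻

Hg-199

Conserve mass number: 199 = A + 0, so A = 199.
Conserve atomic number: 79 = Z − 1, so Z = 80.
Z = 80 is mercury, so the species is ¹⁹⁹Hg.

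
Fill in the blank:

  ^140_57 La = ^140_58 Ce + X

Conserve mass number: 140 = 140 + A, so A = 0.
Conserve atomic number: 57 = 58 + Z, so Z = -1.
A = 0 and Z = -1 is ^0_-1 e — a beta-minus particle.

beta-minus particle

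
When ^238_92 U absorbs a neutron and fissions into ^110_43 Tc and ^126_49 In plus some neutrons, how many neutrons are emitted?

3

Conserve mass number: 239 = 110 + 126 + k, so k = 239 − 236 = 3.
Check atomic number: 92 = 43 + 49 + 0 = 92. ✓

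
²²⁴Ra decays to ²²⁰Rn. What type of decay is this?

ΔA = 220 − 224 = -4; ΔZ = 86 − 88 = -2.
A drops by 4 and Z drops by 2 — the signature of alpha emission.

alpha decay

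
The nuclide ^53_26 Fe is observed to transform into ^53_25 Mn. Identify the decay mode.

beta-plus decay or electron capture

ΔA = 53 − 53 = 0; ΔZ = 25 − 26 = -1.
A is unchanged and Z drops by 1 — a proton has become a neutron (β⁺ emission or electron capture).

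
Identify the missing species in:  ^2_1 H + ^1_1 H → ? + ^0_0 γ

Conserve mass number: 2 + 1 = A + 0, so A = 3.
Conserve atomic number: 1 + 1 = Z + 0, so Z = 2.
Z = 2 is helium, so the species is ^3_2 He.

He-3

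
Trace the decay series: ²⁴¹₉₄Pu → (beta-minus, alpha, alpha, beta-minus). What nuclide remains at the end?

Start: (A, Z) = (241, 94).
After β⁻: (241, 95).
After α: (237, 93).
After α: (233, 91).
After β⁻: (233, 92).
Z = 92 is uranium.

U-233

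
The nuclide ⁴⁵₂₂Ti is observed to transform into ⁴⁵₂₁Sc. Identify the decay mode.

ΔA = 45 − 45 = 0; ΔZ = 21 − 22 = -1.
A is unchanged and Z drops by 1 — a proton has become a neutron (β⁺ emission or electron capture).

beta-plus decay or electron capture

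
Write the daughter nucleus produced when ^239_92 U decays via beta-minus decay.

Beta-minus decay: mass number changes by +0, atomic number by +1.
A: 239 = 239; Z: 92 + 1 = 93.
Z = 93 is neptunium, so the daughter is ^239_93 Np.

Np-239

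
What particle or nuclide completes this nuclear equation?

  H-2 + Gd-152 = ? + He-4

Conserve mass number: 2 + 152 = A + 4, so A = 150.
Conserve atomic number: 1 + 64 = Z + 2, so Z = 63.
Z = 63 is europium, so the species is Eu-150.

Eu-150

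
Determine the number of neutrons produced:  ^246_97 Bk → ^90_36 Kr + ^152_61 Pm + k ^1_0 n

Conserve mass number: 246 = 90 + 152 + k, so k = 246 − 242 = 4.
Check atomic number: 97 = 36 + 61 + 0 = 97. ✓

4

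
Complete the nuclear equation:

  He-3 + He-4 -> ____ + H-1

Li-6

Conserve mass number: 3 + 4 = A + 1, so A = 6.
Conserve atomic number: 2 + 2 = Z + 1, so Z = 3.
Z = 3 is lithium, so the species is Li-6.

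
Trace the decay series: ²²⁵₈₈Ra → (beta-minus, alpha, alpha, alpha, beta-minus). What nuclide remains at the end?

Po-213

Start: (A, Z) = (225, 88).
After β⁻: (225, 89).
After α: (221, 87).
After α: (217, 85).
After α: (213, 83).
After β⁻: (213, 84).
Z = 84 is polonium.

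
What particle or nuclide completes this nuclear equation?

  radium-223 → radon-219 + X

alpha particle

Conserve mass number: 223 = 219 + A, so A = 4.
Conserve atomic number: 88 = 86 + Z, so Z = 2.
A = 4 and Z = 2 is helium-4 — an alpha particle.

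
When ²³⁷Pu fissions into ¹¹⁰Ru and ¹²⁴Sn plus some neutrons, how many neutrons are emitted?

Conserve mass number: 237 = 110 + 124 + k, so k = 237 − 234 = 3.
Check atomic number: 94 = 44 + 50 + 0 = 94. ✓

3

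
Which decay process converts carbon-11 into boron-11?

ΔA = 11 − 11 = 0; ΔZ = 5 − 6 = -1.
A is unchanged and Z drops by 1 — a proton has become a neutron (β⁺ emission or electron capture).

beta-plus decay or electron capture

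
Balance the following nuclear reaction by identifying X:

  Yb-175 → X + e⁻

Conserve mass number: 175 = A + 0, so A = 175.
Conserve atomic number: 70 = Z − 1, so Z = 71.
Z = 71 is lutetium, so the species is Lu-175.

Lu-175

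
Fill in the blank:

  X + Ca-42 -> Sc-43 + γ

Conserve mass number: A + 42 = 43 + 0, so A = 1.
Conserve atomic number: Z + 20 = 21 + 0, so Z = 1.
A = 1 and Z = 1 is H-1 — a proton.

proton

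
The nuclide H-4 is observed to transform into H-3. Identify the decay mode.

ΔA = 3 − 4 = -1; ΔZ = 1 − 1 = +0.
A drops by 1 with Z unchanged — a neutron was emitted.

neutron emission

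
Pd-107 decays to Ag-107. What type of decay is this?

ΔA = 107 − 107 = 0; ΔZ = 47 − 46 = +1.
A is unchanged and Z rises by 1 — a neutron has become a proton (β⁻ decay).

beta-minus decay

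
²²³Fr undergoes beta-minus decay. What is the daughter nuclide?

Beta-minus decay: mass number changes by +0, atomic number by +1.
A: 223 = 223; Z: 87 + 1 = 88.
Z = 88 is radium, so the daughter is ²²³Ra.

Ra-223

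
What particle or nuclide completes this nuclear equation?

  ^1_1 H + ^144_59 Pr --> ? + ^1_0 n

Conserve mass number: 1 + 144 = A + 1, so A = 144.
Conserve atomic number: 1 + 59 = Z + 0, so Z = 60.
Z = 60 is neodymium, so the species is ^144_60 Nd.

Nd-144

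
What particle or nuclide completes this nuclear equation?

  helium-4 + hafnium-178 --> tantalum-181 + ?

proton

Conserve mass number: 4 + 178 = 181 + A, so A = 1.
Conserve atomic number: 2 + 72 = 73 + Z, so Z = 1.
A = 1 and Z = 1 is hydrogen-1 — a proton.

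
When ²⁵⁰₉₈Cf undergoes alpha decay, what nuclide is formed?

Cm-246

Alpha decay: mass number changes by -4, atomic number by -2.
A: 250 − 4 = 246; Z: 98 − 2 = 96.
Z = 96 is curium, so the daughter is ²⁴⁶₉₆Cm.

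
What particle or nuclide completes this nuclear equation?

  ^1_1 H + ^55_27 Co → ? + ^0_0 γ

Conserve mass number: 1 + 55 = A + 0, so A = 56.
Conserve atomic number: 1 + 27 = Z + 0, so Z = 28.
Z = 28 is nickel, so the species is ^56_28 Ni.

Ni-56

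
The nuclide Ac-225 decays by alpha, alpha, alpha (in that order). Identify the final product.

Start: (A, Z) = (225, 89).
After α: (221, 87).
After α: (217, 85).
After α: (213, 83).
Z = 83 is bismuth.

Bi-213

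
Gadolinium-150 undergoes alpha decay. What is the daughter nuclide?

Alpha decay: mass number changes by -4, atomic number by -2.
A: 150 − 4 = 146; Z: 64 − 2 = 62.
Z = 62 is samarium, so the daughter is samarium-146.

Sm-146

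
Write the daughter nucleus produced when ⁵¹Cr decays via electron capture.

Electron capture: mass number changes by +0, atomic number by -1.
A: 51 = 51; Z: 24 − 1 = 23.
Z = 23 is vanadium, so the daughter is ⁵¹V.

V-51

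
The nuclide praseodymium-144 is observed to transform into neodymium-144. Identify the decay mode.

beta-minus decay

ΔA = 144 − 144 = 0; ΔZ = 60 − 59 = +1.
A is unchanged and Z rises by 1 — a neutron has become a proton (β⁻ decay).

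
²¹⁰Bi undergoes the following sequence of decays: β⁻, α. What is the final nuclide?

Pb-206

Start: (A, Z) = (210, 83).
After β⁻: (210, 84).
After α: (206, 82).
Z = 82 is lead.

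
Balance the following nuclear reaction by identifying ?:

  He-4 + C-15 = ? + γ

O-19

Conserve mass number: 4 + 15 = A + 0, so A = 19.
Conserve atomic number: 2 + 6 = Z + 0, so Z = 8.
Z = 8 is oxygen, so the species is O-19.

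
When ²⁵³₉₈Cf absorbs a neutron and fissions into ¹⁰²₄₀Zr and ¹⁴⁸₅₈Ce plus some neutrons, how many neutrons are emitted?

4

Conserve mass number: 254 = 102 + 148 + k, so k = 254 − 250 = 4.
Check atomic number: 98 = 40 + 58 + 0 = 98. ✓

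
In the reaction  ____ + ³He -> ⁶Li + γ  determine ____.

triton

Conserve mass number: A + 3 = 6 + 0, so A = 3.
Conserve atomic number: Z + 2 = 3 + 0, so Z = 1.
A = 3 and Z = 1 is ³H — a triton.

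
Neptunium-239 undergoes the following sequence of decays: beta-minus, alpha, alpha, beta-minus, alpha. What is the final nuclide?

Ac-227

Start: (A, Z) = (239, 93).
After β⁻: (239, 94).
After α: (235, 92).
After α: (231, 90).
After β⁻: (231, 91).
After α: (227, 89).
Z = 89 is actinium.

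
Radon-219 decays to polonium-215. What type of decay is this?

alpha decay

ΔA = 215 − 219 = -4; ΔZ = 84 − 86 = -2.
A drops by 4 and Z drops by 2 — the signature of alpha emission.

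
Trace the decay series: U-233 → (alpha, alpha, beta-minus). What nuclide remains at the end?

Start: (A, Z) = (233, 92).
After α: (229, 90).
After α: (225, 88).
After β⁻: (225, 89).
Z = 89 is actinium.

Ac-225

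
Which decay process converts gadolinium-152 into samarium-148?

ΔA = 148 − 152 = -4; ΔZ = 62 − 64 = -2.
A drops by 4 and Z drops by 2 — the signature of alpha emission.

alpha decay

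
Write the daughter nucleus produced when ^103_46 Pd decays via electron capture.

Electron capture: mass number changes by +0, atomic number by -1.
A: 103 = 103; Z: 46 − 1 = 45.
Z = 45 is rhodium, so the daughter is ^103_45 Rh.

Rh-103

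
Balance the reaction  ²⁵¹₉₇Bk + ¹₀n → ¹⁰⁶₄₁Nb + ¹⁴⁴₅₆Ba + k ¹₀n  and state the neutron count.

Conserve mass number: 252 = 106 + 144 + k, so k = 252 − 250 = 2.
Check atomic number: 97 = 41 + 56 + 0 = 97. ✓

2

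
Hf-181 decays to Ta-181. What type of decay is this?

ΔA = 181 − 181 = 0; ΔZ = 73 − 72 = +1.
A is unchanged and Z rises by 1 — a neutron has become a proton (β⁻ decay).

beta-minus decay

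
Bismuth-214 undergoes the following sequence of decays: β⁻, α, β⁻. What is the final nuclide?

Start: (A, Z) = (214, 83).
After β⁻: (214, 84).
After α: (210, 82).
After β⁻: (210, 83).
Z = 83 is bismuth.

Bi-210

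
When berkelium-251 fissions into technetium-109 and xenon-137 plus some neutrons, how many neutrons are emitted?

Conserve mass number: 251 = 109 + 137 + k, so k = 251 − 246 = 5.
Check atomic number: 97 = 43 + 54 + 0 = 97. ✓

5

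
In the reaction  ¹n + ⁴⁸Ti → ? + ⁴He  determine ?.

Conserve mass number: 1 + 48 = A + 4, so A = 45.
Conserve atomic number: 0 + 22 = Z + 2, so Z = 20.
Z = 20 is calcium, so the species is ⁴⁵Ca.

Ca-45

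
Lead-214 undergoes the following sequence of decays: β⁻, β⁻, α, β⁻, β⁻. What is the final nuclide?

Po-210

Start: (A, Z) = (214, 82).
After β⁻: (214, 83).
After β⁻: (214, 84).
After α: (210, 82).
After β⁻: (210, 83).
After β⁻: (210, 84).
Z = 84 is polonium.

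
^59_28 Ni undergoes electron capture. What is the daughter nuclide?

Electron capture: mass number changes by +0, atomic number by -1.
A: 59 = 59; Z: 28 − 1 = 27.
Z = 27 is cobalt, so the daughter is ^59_27 Co.

Co-59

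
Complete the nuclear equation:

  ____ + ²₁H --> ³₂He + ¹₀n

deuteron

Conserve mass number: A + 2 = 3 + 1, so A = 2.
Conserve atomic number: Z + 1 = 2 + 0, so Z = 1.
A = 2 and Z = 1 is ²₁H — a deuteron.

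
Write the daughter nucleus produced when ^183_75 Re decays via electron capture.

W-183

Electron capture: mass number changes by +0, atomic number by -1.
A: 183 = 183; Z: 75 − 1 = 74.
Z = 74 is tungsten, so the daughter is ^183_74 W.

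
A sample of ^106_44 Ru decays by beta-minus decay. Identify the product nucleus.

Beta-minus decay: mass number changes by +0, atomic number by +1.
A: 106 = 106; Z: 44 + 1 = 45.
Z = 45 is rhodium, so the daughter is ^106_45 Rh.

Rh-106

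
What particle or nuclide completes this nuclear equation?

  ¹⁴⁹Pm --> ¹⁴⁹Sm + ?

Conserve mass number: 149 = 149 + A, so A = 0.
Conserve atomic number: 61 = 62 + Z, so Z = -1.
A = 0 and Z = -1 is e⁻ — a beta-minus particle.

beta-minus particle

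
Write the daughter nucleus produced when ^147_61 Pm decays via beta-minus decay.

Beta-minus decay: mass number changes by +0, atomic number by +1.
A: 147 = 147; Z: 61 + 1 = 62.
Z = 62 is samarium, so the daughter is ^147_62 Sm.

Sm-147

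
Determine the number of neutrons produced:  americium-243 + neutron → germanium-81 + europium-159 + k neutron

Conserve mass number: 244 = 81 + 159 + k, so k = 244 − 240 = 4.
Check atomic number: 95 = 32 + 63 + 0 = 95. ✓

4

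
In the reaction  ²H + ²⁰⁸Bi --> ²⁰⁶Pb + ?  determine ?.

Conserve mass number: 2 + 208 = 206 + A, so A = 4.
Conserve atomic number: 1 + 83 = 82 + Z, so Z = 2.
A = 4 and Z = 2 is ⁴He — an alpha particle.

alpha particle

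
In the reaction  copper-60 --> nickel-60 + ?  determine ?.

Conserve mass number: 60 = 60 + A, so A = 0.
Conserve atomic number: 29 = 28 + Z, so Z = 1.
A = 0 and Z = 1 is e⁺ — a positron.

positron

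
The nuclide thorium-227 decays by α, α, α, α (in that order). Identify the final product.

Start: (A, Z) = (227, 90).
After α: (223, 88).
After α: (219, 86).
After α: (215, 84).
After α: (211, 82).
Z = 82 is lead.

Pb-211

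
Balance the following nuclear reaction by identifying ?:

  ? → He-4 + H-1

Conserve mass number: A = 4 + 1, so A = 5.
Conserve atomic number: Z = 2 + 1, so Z = 3.
Z = 3 is lithium, so the species is Li-5.

Li-5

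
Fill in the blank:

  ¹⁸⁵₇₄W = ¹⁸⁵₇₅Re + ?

Conserve mass number: 185 = 185 + A, so A = 0.
Conserve atomic number: 74 = 75 + Z, so Z = -1.
A = 0 and Z = -1 is ⁰₋₁e — a beta-minus particle.

beta-minus particle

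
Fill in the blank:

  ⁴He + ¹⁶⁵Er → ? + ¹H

Tm-168

Conserve mass number: 4 + 165 = A + 1, so A = 168.
Conserve atomic number: 2 + 68 = Z + 1, so Z = 69.
Z = 69 is thulium, so the species is ¹⁶⁸Tm.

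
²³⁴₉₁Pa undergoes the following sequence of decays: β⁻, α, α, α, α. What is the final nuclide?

Po-218

Start: (A, Z) = (234, 91).
After β⁻: (234, 92).
After α: (230, 90).
After α: (226, 88).
After α: (222, 86).
After α: (218, 84).
Z = 84 is polonium.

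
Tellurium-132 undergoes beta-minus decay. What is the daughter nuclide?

Beta-minus decay: mass number changes by +0, atomic number by +1.
A: 132 = 132; Z: 52 + 1 = 53.
Z = 53 is iodine, so the daughter is iodine-132.

I-132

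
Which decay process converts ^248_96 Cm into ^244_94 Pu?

ΔA = 244 − 248 = -4; ΔZ = 94 − 96 = -2.
A drops by 4 and Z drops by 2 — the signature of alpha emission.

alpha decay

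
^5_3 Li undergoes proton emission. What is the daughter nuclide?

He-4

Proton emission: mass number changes by -1, atomic number by -1.
A: 5 − 1 = 4; Z: 3 − 1 = 2.
Z = 2 is helium, so the daughter is ^4_2 He.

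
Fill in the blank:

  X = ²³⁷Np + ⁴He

Conserve mass number: A = 237 + 4, so A = 241.
Conserve atomic number: Z = 93 + 2, so Z = 95.
Z = 95 is americium, so the species is ²⁴¹Am.

Am-241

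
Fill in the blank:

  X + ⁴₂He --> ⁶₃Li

Conserve mass number: A + 4 = 6, so A = 2.
Conserve atomic number: Z + 2 = 3, so Z = 1.
A = 2 and Z = 1 is ²₁H — a deuteron.

deuteron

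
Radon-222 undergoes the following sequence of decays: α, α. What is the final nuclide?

Start: (A, Z) = (222, 86).
After α: (218, 84).
After α: (214, 82).
Z = 82 is lead.

Pb-214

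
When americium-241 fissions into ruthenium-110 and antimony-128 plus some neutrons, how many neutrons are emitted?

3

Conserve mass number: 241 = 110 + 128 + k, so k = 241 − 238 = 3.
Check atomic number: 95 = 44 + 51 + 0 = 95. ✓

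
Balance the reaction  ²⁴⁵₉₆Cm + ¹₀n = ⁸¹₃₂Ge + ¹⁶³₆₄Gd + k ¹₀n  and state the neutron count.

Conserve mass number: 246 = 81 + 163 + k, so k = 246 − 244 = 2.
Check atomic number: 96 = 32 + 64 + 0 = 96. ✓

2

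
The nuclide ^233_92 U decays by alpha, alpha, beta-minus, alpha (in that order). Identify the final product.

Start: (A, Z) = (233, 92).
After α: (229, 90).
After α: (225, 88).
After β⁻: (225, 89).
After α: (221, 87).
Z = 87 is francium.

Fr-221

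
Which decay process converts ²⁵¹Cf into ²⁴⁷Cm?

alpha decay

ΔA = 247 − 251 = -4; ΔZ = 96 − 98 = -2.
A drops by 4 and Z drops by 2 — the signature of alpha emission.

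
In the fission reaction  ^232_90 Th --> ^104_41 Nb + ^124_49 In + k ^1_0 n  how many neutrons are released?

Conserve mass number: 232 = 104 + 124 + k, so k = 232 − 228 = 4.
Check atomic number: 90 = 41 + 49 + 0 = 90. ✓

4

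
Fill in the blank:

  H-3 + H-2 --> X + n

He-4

Conserve mass number: 3 + 2 = A + 1, so A = 4.
Conserve atomic number: 1 + 1 = Z + 0, so Z = 2.
A = 4 and Z = 2 is He-4 — an alpha particle.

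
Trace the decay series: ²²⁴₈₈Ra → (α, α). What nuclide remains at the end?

Po-216

Start: (A, Z) = (224, 88).
After α: (220, 86).
After α: (216, 84).
Z = 84 is polonium.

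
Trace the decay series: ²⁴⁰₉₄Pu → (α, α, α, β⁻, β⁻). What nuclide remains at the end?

Th-228

Start: (A, Z) = (240, 94).
After α: (236, 92).
After α: (232, 90).
After α: (228, 88).
After β⁻: (228, 89).
After β⁻: (228, 90).
Z = 90 is thorium.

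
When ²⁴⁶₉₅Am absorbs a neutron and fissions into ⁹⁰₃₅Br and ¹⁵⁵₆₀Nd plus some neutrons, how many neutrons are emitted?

Conserve mass number: 247 = 90 + 155 + k, so k = 247 − 245 = 2.
Check atomic number: 95 = 35 + 60 + 0 = 95. ✓

2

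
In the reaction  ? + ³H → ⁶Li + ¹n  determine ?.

alpha particle

Conserve mass number: A + 3 = 6 + 1, so A = 4.
Conserve atomic number: Z + 1 = 3 + 0, so Z = 2.
A = 4 and Z = 2 is ⁴He — an alpha particle.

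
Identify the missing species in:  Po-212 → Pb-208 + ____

Conserve mass number: 212 = 208 + A, so A = 4.
Conserve atomic number: 84 = 82 + Z, so Z = 2.
A = 4 and Z = 2 is He-4 — an alpha particle.

alpha particle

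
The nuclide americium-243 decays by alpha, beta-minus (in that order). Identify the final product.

Start: (A, Z) = (243, 95).
After α: (239, 93).
After β⁻: (239, 94).
Z = 94 is plutonium.

Pu-239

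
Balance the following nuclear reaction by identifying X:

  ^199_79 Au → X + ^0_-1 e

Conserve mass number: 199 = A + 0, so A = 199.
Conserve atomic number: 79 = Z − 1, so Z = 80.
Z = 80 is mercury, so the species is ^199_80 Hg.

Hg-199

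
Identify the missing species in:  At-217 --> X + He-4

Bi-213

Conserve mass number: 217 = A + 4, so A = 213.
Conserve atomic number: 85 = Z + 2, so Z = 83.
Z = 83 is bismuth, so the species is Bi-213.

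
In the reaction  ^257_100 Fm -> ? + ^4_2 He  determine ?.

Conserve mass number: 257 = A + 4, so A = 253.
Conserve atomic number: 100 = Z + 2, so Z = 98.
Z = 98 is californium, so the species is ^253_98 Cf.

Cf-253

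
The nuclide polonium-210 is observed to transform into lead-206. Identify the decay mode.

ΔA = 206 − 210 = -4; ΔZ = 82 − 84 = -2.
A drops by 4 and Z drops by 2 — the signature of alpha emission.

alpha decay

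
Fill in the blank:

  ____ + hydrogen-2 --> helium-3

Conserve mass number: A + 2 = 3, so A = 1.
Conserve atomic number: Z + 1 = 2, so Z = 1.
A = 1 and Z = 1 is hydrogen-1 — a proton.

proton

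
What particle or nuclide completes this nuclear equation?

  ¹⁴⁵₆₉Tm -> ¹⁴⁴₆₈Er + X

proton

Conserve mass number: 145 = 144 + A, so A = 1.
Conserve atomic number: 69 = 68 + Z, so Z = 1.
A = 1 and Z = 1 is ¹₁H — a proton.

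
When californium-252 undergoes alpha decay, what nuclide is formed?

Cm-248

Alpha decay: mass number changes by -4, atomic number by -2.
A: 252 − 4 = 248; Z: 98 − 2 = 96.
Z = 96 is curium, so the daughter is curium-248.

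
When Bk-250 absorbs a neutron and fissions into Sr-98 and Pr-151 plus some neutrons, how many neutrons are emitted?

Conserve mass number: 251 = 98 + 151 + k, so k = 251 − 249 = 2.
Check atomic number: 97 = 38 + 59 + 0 = 97. ✓

2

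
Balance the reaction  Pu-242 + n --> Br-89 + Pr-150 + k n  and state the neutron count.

Conserve mass number: 243 = 89 + 150 + k, so k = 243 − 239 = 4.
Check atomic number: 94 = 35 + 59 + 0 = 94. ✓

4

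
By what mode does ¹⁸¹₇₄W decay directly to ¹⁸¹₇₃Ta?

beta-plus decay or electron capture

ΔA = 181 − 181 = 0; ΔZ = 73 − 74 = -1.
A is unchanged and Z drops by 1 — a proton has become a neutron (β⁺ emission or electron capture).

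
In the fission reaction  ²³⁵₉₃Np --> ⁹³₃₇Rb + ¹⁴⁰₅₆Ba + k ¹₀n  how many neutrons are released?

Conserve mass number: 235 = 93 + 140 + k, so k = 235 − 233 = 2.
Check atomic number: 93 = 37 + 56 + 0 = 93. ✓

2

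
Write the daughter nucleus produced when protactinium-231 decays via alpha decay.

Alpha decay: mass number changes by -4, atomic number by -2.
A: 231 − 4 = 227; Z: 91 − 2 = 89.
Z = 89 is actinium, so the daughter is actinium-227.

Ac-227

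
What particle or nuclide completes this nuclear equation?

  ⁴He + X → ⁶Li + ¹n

Conserve mass number: 4 + A = 6 + 1, so A = 3.
Conserve atomic number: 2 + Z = 3 + 0, so Z = 1.
A = 3 and Z = 1 is ³H — a triton.

triton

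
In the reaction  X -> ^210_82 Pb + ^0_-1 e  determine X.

Conserve mass number: A = 210 + 0, so A = 210.
Conserve atomic number: Z = 82 − 1, so Z = 81.
Z = 81 is thallium, so the species is ^210_81 Tl.

Tl-210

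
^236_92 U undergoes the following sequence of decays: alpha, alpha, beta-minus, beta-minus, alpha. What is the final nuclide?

Start: (A, Z) = (236, 92).
After α: (232, 90).
After α: (228, 88).
After β⁻: (228, 89).
After β⁻: (228, 90).
After α: (224, 88).
Z = 88 is radium.

Ra-224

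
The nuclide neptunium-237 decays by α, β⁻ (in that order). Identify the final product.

U-233

Start: (A, Z) = (237, 93).
After α: (233, 91).
After β⁻: (233, 92).
Z = 92 is uranium.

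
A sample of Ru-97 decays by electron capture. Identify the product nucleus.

Electron capture: mass number changes by +0, atomic number by -1.
A: 97 = 97; Z: 44 − 1 = 43.
Z = 43 is technetium, so the daughter is Tc-97.

Tc-97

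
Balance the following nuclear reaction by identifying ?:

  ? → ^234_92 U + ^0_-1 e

Conserve mass number: A = 234 + 0, so A = 234.
Conserve atomic number: Z = 92 − 1, so Z = 91.
Z = 91 is protactinium, so the species is ^234_91 Pa.

Pa-234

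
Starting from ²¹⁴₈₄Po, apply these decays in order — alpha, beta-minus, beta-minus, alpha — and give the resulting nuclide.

Start: (A, Z) = (214, 84).
After α: (210, 82).
After β⁻: (210, 83).
After β⁻: (210, 84).
After α: (206, 82).
Z = 82 is lead.

Pb-206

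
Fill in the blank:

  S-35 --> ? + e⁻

Conserve mass number: 35 = A + 0, so A = 35.
Conserve atomic number: 16 = Z − 1, so Z = 17.
Z = 17 is chlorine, so the species is Cl-35.

Cl-35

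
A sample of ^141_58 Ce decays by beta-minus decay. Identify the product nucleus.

Pr-141

Beta-minus decay: mass number changes by +0, atomic number by +1.
A: 141 = 141; Z: 58 + 1 = 59.
Z = 59 is praseodymium, so the daughter is ^141_59 Pr.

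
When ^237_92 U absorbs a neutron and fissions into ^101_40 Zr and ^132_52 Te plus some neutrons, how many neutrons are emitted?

5

Conserve mass number: 238 = 101 + 132 + k, so k = 238 − 233 = 5.
Check atomic number: 92 = 40 + 52 + 0 = 92. ✓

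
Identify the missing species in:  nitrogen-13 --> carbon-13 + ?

Conserve mass number: 13 = 13 + A, so A = 0.
Conserve atomic number: 7 = 6 + Z, so Z = 1.
A = 0 and Z = 1 is e⁺ — a positron.

positron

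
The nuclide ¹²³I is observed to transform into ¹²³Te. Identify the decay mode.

beta-plus decay or electron capture

ΔA = 123 − 123 = 0; ΔZ = 52 − 53 = -1.
A is unchanged and Z drops by 1 — a proton has become a neutron (β⁺ emission or electron capture).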